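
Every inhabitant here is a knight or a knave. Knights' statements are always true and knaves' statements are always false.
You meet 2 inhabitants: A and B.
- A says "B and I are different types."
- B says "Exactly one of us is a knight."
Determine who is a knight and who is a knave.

A is a knave and B is a knave.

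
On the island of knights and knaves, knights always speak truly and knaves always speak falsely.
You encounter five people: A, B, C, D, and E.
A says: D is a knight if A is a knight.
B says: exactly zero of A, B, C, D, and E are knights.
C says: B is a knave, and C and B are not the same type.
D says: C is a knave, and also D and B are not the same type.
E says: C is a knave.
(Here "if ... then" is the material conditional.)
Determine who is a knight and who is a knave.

Knights: A, D, and E. Knaves: B and C.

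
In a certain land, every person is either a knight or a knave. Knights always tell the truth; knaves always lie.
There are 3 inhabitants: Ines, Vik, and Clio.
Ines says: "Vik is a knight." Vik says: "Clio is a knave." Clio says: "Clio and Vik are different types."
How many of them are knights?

1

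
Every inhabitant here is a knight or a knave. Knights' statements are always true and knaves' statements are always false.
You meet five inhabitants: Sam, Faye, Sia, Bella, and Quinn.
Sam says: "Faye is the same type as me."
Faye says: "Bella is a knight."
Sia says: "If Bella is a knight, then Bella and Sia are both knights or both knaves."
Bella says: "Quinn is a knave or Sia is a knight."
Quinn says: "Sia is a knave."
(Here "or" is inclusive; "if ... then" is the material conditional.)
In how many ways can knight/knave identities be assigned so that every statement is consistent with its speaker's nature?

2

Consistent assignments:
  Sam=knight, Faye=knight, Sia=knight, Bella=knight, Quinn=knave
  Sam=knave, Faye=knight, Sia=knight, Bella=knight, Quinn=knave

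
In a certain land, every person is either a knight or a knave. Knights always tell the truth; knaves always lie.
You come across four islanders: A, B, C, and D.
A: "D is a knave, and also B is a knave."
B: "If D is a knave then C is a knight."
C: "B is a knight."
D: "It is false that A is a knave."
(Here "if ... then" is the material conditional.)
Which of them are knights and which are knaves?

A is a knave, B is a knight, C is a knight, and D is a knave.

As a knave, A's statement "D is a knave, and also B is a knave" should be false; it is.
As a knight, B's statement "if D is a knave then C is a knight" should be true; it is.
As a knight, C's statement "B is a knight" should be true; it is.
D is a knave; "it is false that A is a knave" is false, as required.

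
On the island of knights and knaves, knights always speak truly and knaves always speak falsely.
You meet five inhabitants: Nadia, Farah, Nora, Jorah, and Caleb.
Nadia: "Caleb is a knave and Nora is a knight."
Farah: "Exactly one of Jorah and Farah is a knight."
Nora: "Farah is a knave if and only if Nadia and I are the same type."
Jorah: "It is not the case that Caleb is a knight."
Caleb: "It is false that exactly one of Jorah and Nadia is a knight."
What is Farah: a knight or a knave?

Farah is a knight.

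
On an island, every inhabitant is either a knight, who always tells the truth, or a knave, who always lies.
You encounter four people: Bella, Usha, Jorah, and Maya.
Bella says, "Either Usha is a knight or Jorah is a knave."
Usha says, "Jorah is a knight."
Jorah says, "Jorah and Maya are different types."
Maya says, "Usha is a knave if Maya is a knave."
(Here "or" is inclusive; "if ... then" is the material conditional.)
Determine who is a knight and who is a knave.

Bella is a knight, so "either Usha is a knight or Jorah is a knave" must be True — and it is.
As a knight, Usha's statement "Jorah is a knight" should be True; it is.
Jorah is a knight, so "Jorah and Maya are different types" must be True — and it is.
Maya is a knave; "Usha is a knave if Maya is a knave" is false, as required.

Knights: Bella, Usha, and Jorah. Knaves: Maya.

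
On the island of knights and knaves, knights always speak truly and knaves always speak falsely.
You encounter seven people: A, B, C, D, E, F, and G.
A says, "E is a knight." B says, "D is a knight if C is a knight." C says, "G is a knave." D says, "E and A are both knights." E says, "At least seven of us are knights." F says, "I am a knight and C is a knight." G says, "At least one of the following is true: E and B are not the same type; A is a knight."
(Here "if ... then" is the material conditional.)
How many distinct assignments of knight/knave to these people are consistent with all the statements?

3

Consistent assignments:
  A=knave, B=knight, C=knave, D=knave, E=knave, F=knave, G=knight
  A=knave, B=knave, C=knight, D=knave, E=knave, F=knight, G=knave
  A=knave, B=knave, C=knight, D=knave, E=knave, F=knave, G=knave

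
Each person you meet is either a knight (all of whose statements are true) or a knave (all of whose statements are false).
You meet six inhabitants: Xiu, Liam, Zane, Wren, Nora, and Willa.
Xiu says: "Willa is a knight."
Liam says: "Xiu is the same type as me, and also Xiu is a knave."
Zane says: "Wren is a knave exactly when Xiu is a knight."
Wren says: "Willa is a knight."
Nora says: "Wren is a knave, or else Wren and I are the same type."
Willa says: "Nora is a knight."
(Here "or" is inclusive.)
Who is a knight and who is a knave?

Knights: Xiu, Wren, Nora, and Willa. Knaves: Liam and Zane.

Since Xiu is a knight, "Willa is a knight" needs to be true, which holds.
Liam is a knave, and the claim "Xiu is the same type as me, and also Xiu is a knave" is indeed False.
As a knave, Zane's statement "Wren is a knave exactly when Xiu is a knight" should be False; it is.
Since Wren is a knight, "Willa is a knight" needs to be true, which holds.
Nora is a knight; "Wren is a knave, or else Wren and I are the same type" is true, as required.
Willa is a knight, so "Nora is a knight" must be true — and it is.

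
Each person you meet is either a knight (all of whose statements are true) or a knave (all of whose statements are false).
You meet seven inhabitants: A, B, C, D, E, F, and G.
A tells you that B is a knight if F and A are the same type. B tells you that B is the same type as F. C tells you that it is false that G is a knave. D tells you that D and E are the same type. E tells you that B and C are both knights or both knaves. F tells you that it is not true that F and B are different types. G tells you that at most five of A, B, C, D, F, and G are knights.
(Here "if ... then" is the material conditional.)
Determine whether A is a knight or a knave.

A is a knight.

Consistent assignments: {A=knight, B=knight, C=knight, D=knave, E=knight, F=knight, G=knight}
In every consistent assignment, A is a knight.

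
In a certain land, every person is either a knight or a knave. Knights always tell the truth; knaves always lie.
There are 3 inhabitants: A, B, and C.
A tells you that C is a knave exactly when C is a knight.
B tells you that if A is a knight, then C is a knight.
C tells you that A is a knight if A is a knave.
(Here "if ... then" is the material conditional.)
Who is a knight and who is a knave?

A is a knave, B is a knight, and C is a knave.

Since A is a knave, "C is a knave exactly when C is a knight" needs to be false, which holds.
B is a knight; "if A is a knight, then C is a knight" is true, as required.
C is a knave, and the claim "A is a knight if A is a knave" is indeed false.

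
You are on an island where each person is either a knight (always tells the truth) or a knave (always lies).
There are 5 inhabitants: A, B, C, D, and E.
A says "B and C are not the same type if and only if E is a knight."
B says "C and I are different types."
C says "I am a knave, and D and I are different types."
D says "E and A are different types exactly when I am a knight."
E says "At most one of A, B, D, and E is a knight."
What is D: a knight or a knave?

D is a knave.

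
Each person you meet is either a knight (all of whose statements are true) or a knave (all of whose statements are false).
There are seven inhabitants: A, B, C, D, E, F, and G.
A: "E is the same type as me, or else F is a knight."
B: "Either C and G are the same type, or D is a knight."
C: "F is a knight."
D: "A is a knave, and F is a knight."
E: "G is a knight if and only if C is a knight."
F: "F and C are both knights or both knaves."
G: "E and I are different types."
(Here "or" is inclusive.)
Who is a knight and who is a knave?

A is a knight, B is a knave, C is a knight, D is a knave, E is a knave, F is a knight, and G is a knave.

A (knight): "E is the same type as me, or else F is a knight" — True. ✓
B is a knave, and the claim "either C and G are the same type, or D is a knight" is indeed false.
Since C is a knight, "F is a knight" needs to be True, which holds.
D is a knave; "A is a knave, and F is a knight" is false, as required.
E is a knave, so "G is a knight if and only if C is a knight" must be false — and it is.
F is a knight, so "F and C are both knights or both knaves" must be True — and it is.
G is a knave, and the claim "E and I are different types" is indeed false.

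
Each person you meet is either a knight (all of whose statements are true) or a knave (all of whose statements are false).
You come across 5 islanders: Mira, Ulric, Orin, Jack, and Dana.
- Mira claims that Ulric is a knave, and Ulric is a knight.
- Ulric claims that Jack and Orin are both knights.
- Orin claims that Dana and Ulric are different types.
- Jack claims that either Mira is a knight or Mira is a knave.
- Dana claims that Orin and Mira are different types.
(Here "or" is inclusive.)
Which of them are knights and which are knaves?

Mira (knave): "Ulric is a knave, and Ulric is a knight" — False. ✓
Ulric (knave): "Jack and Orin are both knights" — False. ✓
Orin is a knave, and the claim "Dana and Ulric are different types" is indeed False.
Jack is a knight; "either Mira is a knight or Mira is a knave" is true, as required.
Dana is a knave, so "Orin and Mira are different types" must be False — and it is.

Knights: Jack. Knaves: Mira, Ulric, Orin, and Dana.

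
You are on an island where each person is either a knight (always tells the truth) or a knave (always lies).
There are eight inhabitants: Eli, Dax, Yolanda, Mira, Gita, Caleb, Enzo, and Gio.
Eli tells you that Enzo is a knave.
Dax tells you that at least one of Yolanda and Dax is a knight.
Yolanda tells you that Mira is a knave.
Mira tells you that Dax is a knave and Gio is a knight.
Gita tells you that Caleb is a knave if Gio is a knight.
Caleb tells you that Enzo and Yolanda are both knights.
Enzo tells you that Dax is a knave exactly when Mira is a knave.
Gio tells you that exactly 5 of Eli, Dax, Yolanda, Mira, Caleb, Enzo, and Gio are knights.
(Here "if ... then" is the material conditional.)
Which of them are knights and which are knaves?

Knights: Eli, Dax, Yolanda, and Gita. Knaves: Mira, Caleb, Enzo, and Gio.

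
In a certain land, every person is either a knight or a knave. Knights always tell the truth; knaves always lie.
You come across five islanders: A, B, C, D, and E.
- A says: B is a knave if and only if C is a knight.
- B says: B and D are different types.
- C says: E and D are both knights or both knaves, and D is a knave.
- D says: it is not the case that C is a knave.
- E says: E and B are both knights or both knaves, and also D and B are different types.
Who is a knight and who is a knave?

As a knight, A's statement "B is a knave if and only if C is a knight" should be True; it is.
B is a knight, so "B and D are different types" must be True — and it is.
C is a knave; "E and D are both knights or both knaves, and D is a knave" is False, as required.
D is a knave, so "it is not the case that C is a knave" must be False — and it is.
Since E is a knight, "E and B are both knights or both knaves, and also D and B are different types" needs to be True, which holds.

Knights: A, B, and E. Knaves: C and D.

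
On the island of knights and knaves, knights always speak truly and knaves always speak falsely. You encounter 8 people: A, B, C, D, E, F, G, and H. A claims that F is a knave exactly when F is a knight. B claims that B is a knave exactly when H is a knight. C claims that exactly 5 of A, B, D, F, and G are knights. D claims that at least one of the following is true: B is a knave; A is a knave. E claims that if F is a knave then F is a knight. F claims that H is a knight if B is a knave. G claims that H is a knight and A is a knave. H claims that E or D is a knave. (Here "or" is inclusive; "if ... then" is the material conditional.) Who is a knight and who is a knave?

A is a knave, B is a knight, C is a knave, D is a knight, E is a knight, F is a knight, G is a knave, and H is a knave.

A is a knave, and the claim "F is a knave exactly when F is a knight" is indeed False.
As a knight, B's statement "B is a knave exactly when H is a knight" should be true; it is.
C (knave): "exactly 5 of A, B, D, F, and G are knights" — False. ✓
As a knight, D's statement "at least one of the following is true: B is a knave; A is a knave" should be true; it is.
Since E is a knight, "if F is a knave then F is a knight" needs to be true, which holds.
F (knight): "H is a knight if B is a knave" — true. ✓
G is a knave; "H is a knight and A is a knave" is False, as required.
H (knave): "E or D is a knave" — False. ✓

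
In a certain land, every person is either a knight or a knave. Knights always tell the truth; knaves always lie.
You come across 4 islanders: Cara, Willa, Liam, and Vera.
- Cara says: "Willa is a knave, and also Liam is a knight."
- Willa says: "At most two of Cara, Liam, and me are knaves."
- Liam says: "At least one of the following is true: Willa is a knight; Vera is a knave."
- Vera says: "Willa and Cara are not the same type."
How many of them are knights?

3

The unique consistent assignment is Cara=knave, Willa=knight, Liam=knight, Vera=knight.
That has 3 knights.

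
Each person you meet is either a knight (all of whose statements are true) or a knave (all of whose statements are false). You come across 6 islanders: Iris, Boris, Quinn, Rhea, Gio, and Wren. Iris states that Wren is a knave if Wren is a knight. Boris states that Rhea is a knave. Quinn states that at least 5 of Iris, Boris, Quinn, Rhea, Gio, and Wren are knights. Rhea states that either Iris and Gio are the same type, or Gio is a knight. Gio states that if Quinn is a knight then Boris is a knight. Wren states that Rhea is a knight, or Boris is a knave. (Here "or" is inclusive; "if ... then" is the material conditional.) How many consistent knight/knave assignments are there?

Consistent assignments:
  Iris=knave, Boris=knave, Quinn=knave, Rhea=knight, Gio=knight, Wren=knight

1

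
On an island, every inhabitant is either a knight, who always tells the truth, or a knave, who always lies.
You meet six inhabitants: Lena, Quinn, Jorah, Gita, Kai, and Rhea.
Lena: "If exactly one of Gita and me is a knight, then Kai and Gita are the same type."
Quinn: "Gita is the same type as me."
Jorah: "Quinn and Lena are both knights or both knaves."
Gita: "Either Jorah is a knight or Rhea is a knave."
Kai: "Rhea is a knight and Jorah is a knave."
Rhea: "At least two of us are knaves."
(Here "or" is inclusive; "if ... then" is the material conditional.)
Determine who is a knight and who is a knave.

Lena is a knave, Quinn is a knave, Jorah is a knight, Gita is a knight, Kai is a knave, and Rhea is a knight.

As a knave, Lena's statement "if exactly one of Gita and me is a knight, then Kai and Gita are the same type" should be False; it is.
As a knave, Quinn's statement "Gita is the same type as me" should be False; it is.
As a knight, Jorah's statement "Quinn and Lena are both knights or both knaves" should be True; it is.
Since Gita is a knight, "either Jorah is a knight or Rhea is a knave" needs to be True, which holds.
Since Kai is a knave, "Rhea is a knight and Jorah is a knave" needs to be False, which holds.
Rhea (knight): "at least two of us are knaves" — True. ✓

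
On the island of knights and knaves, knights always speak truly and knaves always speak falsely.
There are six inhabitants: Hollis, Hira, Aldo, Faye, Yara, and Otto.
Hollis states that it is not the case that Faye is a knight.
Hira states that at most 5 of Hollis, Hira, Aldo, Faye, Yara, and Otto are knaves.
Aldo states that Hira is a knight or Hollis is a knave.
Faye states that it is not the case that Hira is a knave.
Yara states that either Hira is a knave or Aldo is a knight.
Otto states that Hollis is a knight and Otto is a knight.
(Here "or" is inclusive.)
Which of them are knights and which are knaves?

Knights: Hira, Aldo, Faye, and Yara. Knaves: Hollis and Otto.

Hollis is a knave, so "it is not the case that Faye is a knight" must be false — and it is.
Since Hira is a knight, "at most 5 of Hollis, Hira, Aldo, Faye, Yara, and Otto are knaves" needs to be true, which holds.
Aldo is a knight; "Hira is a knight or Hollis is a knave" is true, as required.
Faye is a knight; "it is not the case that Hira is a knave" is true, as required.
As a knight, Yara's statement "either Hira is a knave or Aldo is a knight" should be true; it is.
Otto is a knave; "Hollis is a knight and Otto is a knight" is false, as required.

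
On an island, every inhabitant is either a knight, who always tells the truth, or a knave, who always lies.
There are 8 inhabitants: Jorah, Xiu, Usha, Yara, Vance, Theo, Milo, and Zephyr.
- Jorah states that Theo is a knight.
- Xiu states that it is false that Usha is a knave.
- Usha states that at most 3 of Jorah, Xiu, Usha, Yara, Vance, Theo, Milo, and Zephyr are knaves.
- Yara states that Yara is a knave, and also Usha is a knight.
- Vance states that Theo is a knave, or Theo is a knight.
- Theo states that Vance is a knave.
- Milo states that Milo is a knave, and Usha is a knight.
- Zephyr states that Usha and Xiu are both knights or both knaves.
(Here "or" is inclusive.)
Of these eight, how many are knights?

2

The unique consistent assignment is Jorah=knave, Xiu=knave, Usha=knave, Yara=knave, Vance=knight, Theo=knave, Milo=knave, Zephyr=knight.
That has 2 knights.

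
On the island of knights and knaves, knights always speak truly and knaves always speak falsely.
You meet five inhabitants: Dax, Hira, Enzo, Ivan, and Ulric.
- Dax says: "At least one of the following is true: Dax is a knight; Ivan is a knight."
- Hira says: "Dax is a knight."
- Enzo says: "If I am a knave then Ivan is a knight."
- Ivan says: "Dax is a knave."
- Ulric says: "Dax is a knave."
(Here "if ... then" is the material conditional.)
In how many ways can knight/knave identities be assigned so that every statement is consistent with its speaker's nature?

Consistent assignments:
  Dax=knight, Hira=knight, Enzo=knight, Ivan=knave, Ulric=knave
  Dax=knight, Hira=knight, Enzo=knave, Ivan=knave, Ulric=knave

2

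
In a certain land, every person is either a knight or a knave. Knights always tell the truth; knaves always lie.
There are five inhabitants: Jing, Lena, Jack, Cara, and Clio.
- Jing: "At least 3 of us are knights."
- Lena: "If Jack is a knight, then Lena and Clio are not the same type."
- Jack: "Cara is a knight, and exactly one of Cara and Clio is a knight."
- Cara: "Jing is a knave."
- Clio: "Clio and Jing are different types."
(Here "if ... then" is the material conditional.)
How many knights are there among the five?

2

The unique consistent assignment is Jing=knave, Lena=knave, Jack=knight, Cara=knight, Clio=knave.
That has 2 knights.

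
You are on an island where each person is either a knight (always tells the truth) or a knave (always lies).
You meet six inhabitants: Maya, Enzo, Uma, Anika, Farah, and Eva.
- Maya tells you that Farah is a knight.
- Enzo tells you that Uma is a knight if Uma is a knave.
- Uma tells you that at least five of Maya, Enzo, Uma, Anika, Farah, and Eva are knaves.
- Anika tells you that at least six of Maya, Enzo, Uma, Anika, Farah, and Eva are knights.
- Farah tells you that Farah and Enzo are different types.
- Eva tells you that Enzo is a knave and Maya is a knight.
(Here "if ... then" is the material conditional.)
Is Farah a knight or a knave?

Consistent assignments: {Maya=knight, Enzo=knave, Uma=knave, Anika=knave, Farah=knight, Eva=knight}
In every consistent assignment, Farah is a knight.

Farah is a knight.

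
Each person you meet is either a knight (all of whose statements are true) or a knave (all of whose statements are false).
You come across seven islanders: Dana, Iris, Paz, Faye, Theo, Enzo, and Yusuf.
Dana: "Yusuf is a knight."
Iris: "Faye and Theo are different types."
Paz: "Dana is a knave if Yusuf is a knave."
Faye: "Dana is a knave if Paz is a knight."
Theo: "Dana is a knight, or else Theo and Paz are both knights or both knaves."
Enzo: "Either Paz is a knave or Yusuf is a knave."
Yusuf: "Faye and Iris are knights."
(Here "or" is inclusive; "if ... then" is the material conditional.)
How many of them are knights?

4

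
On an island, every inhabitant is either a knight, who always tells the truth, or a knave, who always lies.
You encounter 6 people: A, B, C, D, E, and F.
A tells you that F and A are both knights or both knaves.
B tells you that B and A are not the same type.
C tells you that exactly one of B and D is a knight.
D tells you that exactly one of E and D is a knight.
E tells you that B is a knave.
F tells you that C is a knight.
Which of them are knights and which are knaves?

A is a knave, and the claim "F and A are both knights or both knaves" is indeed false.
B is a knight, and the claim "B and A are not the same type" is indeed True.
C is a knight; "exactly one of B and D is a knight" is True, as required.
D is a knave, so "exactly one of E and D is a knight" must be false — and it is.
E is a knave; "B is a knave" is false, as required.
As a knight, F's statement "C is a knight" should be True; it is.

A is a knave, B is a knight, C is a knight, D is a knave, E is a knave, and F is a knight.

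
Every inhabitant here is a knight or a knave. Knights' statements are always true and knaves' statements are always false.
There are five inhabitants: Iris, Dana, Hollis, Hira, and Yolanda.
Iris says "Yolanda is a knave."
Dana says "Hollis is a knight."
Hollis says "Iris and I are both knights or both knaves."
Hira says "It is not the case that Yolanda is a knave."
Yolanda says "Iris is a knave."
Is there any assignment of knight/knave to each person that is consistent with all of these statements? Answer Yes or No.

Yes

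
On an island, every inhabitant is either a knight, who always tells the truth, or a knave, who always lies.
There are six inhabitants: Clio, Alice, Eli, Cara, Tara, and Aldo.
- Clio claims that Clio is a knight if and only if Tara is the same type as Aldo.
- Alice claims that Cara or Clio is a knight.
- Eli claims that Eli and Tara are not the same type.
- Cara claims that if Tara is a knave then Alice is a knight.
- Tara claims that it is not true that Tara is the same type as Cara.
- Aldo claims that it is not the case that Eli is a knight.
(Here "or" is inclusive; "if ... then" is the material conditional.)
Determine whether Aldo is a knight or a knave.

Consistent assignments: {Clio=knave, Alice=knave, Eli=knight, Cara=knave, Tara=knave, Aldo=knave}
In every consistent assignment, Aldo is a knave.

Aldo is a knave.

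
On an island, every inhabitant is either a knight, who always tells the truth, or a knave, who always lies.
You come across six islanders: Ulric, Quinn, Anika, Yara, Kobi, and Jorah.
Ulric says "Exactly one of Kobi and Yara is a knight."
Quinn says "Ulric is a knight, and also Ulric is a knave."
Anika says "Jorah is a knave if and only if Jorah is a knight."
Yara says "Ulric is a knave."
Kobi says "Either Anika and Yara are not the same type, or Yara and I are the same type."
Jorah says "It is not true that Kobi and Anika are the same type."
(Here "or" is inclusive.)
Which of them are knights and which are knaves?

Ulric is a knave, Quinn is a knave, Anika is a knave, Yara is a knight, Kobi is a knight, and Jorah is a knight.

Since Ulric is a knave, "exactly one of Kobi and Yara is a knight" needs to be false, which holds.
Quinn is a knave, so "Ulric is a knight, and also Ulric is a knave" must be false — and it is.
Anika is a knave, and the claim "Jorah is a knave if and only if Jorah is a knight" is indeed false.
Yara (knight): "Ulric is a knave" — True. ✓
Since Kobi is a knight, "either Anika and Yara are not the same type, or Yara and I are the same type" needs to be True, which holds.
Since Jorah is a knight, "it is not true that Kobi and Anika are the same type" needs to be True, which holds.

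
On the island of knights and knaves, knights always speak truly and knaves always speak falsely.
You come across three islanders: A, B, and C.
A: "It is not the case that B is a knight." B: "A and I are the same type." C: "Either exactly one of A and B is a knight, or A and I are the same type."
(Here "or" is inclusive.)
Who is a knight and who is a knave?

A is a knight, B is a knave, and C is a knight.

Suppose A is a knave. Then A's statement "it is not the case that B is a knight" would have to be false. Checking the 4 ways to assign the others, none is consistent with every speaker.
(For instance, with B=knave, C=knight, A's claim "it is not the case that B is a knight" comes out true where it would need to be false.)
So A must be a knight, making "it is not the case that B is a knight" true. Taking A=knight, B=knave, C=knight, each remaining statement checks out:
  B (knave): "A and I are the same type" — false. ✓
  C (knight): "either exactly one of A and B is a knight, or A and I are the same type" — true. ✓
This is the unique consistent assignment.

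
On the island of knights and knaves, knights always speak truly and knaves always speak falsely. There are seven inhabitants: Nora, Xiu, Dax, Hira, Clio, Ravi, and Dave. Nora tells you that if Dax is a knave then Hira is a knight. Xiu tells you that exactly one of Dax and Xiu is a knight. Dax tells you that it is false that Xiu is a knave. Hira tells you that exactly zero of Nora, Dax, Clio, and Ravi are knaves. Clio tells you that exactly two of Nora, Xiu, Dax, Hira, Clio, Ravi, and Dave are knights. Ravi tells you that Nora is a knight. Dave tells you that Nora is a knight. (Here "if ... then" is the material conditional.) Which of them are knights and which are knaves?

Nora is a knave, Xiu is a knave, Dax is a knave, Hira is a knave, Clio is a knave, Ravi is a knave, and Dave is a knave.

Nora is a knave, and the claim "if Dax is a knave then Hira is a knight" is indeed false.
Xiu is a knave, and the claim "exactly one of Dax and Xiu is a knight" is indeed false.
Dax is a knave, so "it is false that Xiu is a knave" must be false — and it is.
As a knave, Hira's statement "exactly zero of Nora, Dax, Clio, and Ravi are knaves" should be false; it is.
Clio is a knave; "exactly two of Nora, Xiu, Dax, Hira, Clio, Ravi, and Dave are knights" is false, as required.
Since Ravi is a knave, "Nora is a knight" needs to be false, which holds.
Dave (knave): "Nora is a knight" — false. ✓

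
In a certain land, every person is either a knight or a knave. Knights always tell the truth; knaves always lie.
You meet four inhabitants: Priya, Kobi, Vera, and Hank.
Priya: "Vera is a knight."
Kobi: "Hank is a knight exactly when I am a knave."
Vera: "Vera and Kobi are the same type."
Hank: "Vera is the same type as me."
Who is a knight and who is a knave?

Priya is a knight; "Vera is a knight" is True, as required.
Kobi is a knight, and the claim "Hank is a knight exactly when I am a knave" is indeed True.
As a knight, Vera's statement "Vera and Kobi are the same type" should be True; it is.
As a knave, Hank's statement "Vera is the same type as me" should be false; it is.

Priya is a knight, Kobi is a knight, Vera is a knight, and Hank is a knave.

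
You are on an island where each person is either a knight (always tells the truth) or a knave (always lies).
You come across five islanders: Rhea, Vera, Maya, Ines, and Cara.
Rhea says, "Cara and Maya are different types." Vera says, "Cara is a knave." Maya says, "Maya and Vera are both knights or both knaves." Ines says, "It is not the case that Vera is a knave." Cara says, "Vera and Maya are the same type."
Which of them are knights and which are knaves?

Knights: Vera and Ines. Knaves: Rhea, Maya, and Cara.

Rhea is a knave, so "Cara and Maya are different types" must be false — and it is.
Vera is a knight, and the claim "Cara is a knave" is indeed true.
Maya (knave): "Maya and Vera are both knights or both knaves" — false. ✓
Ines is a knight, so "it is not the case that Vera is a knave" must be true — and it is.
As a knave, Cara's statement "Vera and Maya are the same type" should be false; it is.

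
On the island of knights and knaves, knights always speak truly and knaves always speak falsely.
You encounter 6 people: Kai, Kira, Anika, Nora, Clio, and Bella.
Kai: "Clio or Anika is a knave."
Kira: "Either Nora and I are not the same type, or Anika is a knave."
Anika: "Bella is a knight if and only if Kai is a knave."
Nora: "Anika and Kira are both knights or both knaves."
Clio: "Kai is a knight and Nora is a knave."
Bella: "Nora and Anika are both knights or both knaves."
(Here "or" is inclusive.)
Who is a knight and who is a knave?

Kai is a knight, Kira is a knight, Anika is a knave, Nora is a knave, Clio is a knight, and Bella is a knight.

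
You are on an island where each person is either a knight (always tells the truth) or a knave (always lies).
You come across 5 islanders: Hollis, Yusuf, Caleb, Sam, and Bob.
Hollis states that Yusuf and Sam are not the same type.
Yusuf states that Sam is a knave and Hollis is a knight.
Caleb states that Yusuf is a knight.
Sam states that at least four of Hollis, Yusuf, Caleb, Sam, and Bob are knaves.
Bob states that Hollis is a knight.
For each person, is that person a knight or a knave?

Hollis is a knight, Yusuf is a knight, Caleb is a knight, Sam is a knave, and Bob is a knight.

As a knight, Hollis's statement "Yusuf and Sam are not the same type" should be True; it is.
Yusuf is a knight, and the claim "Sam is a knave and Hollis is a knight" is indeed True.
Caleb is a knight, and the claim "Yusuf is a knight" is indeed True.
Sam is a knave, and the claim "at least four of Hollis, Yusuf, Caleb, Sam, and Bob are knaves" is indeed false.
As a knight, Bob's statement "Hollis is a knight" should be True; it is.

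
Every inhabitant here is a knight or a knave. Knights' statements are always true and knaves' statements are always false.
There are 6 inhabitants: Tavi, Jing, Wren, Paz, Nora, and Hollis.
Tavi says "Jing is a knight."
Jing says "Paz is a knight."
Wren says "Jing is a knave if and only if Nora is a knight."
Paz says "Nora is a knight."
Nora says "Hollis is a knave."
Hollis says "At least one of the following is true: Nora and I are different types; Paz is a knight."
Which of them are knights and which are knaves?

Tavi (knave): "Jing is a knight" — false. ✓
Jing (knave): "Paz is a knight" — false. ✓
Wren is a knave; "Jing is a knave if and only if Nora is a knight" is false, as required.
Paz is a knave, so "Nora is a knight" must be false — and it is.
Nora is a knave, and the claim "Hollis is a knave" is indeed false.
Since Hollis is a knight, "at least one of the following is true: Nora and I are different types; Paz is a knight" needs to be true, which holds.

Tavi is a knave, Jing is a knave, Wren is a knave, Paz is a knave, Nora is a knave, and Hollis is a knight.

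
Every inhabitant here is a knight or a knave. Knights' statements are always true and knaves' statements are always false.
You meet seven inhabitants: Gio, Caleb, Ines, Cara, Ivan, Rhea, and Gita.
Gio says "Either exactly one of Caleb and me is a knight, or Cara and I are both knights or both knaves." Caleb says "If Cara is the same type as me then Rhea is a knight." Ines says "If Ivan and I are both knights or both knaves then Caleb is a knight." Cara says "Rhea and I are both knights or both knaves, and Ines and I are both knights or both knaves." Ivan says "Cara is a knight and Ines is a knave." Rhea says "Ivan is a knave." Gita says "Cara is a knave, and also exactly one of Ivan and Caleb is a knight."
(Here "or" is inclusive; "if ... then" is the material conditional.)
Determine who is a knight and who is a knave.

Since Gio is a knight, "either exactly one of Caleb and me is a knight, or Cara and I are both knights or both knaves" needs to be True, which holds.
Since Caleb is a knight, "if Cara is the same type as me then Rhea is a knight" needs to be True, which holds.
Ines is a knight; "if Ivan and I are both knights or both knaves then Caleb is a knight" is True, as required.
Cara (knight): "Rhea and I are both knights or both knaves, and Ines and I are both knights or both knaves" — True. ✓
Ivan is a knave, and the claim "Cara is a knight and Ines is a knave" is indeed false.
Rhea is a knight; "Ivan is a knave" is True, as required.
Gita is a knave, and the claim "Cara is a knave, and also exactly one of Ivan and Caleb is a knight" is indeed false.

Gio is a knight, Caleb is a knight, Ines is a knight, Cara is a knight, Ivan is a knave, Rhea is a knight, and Gita is a knave.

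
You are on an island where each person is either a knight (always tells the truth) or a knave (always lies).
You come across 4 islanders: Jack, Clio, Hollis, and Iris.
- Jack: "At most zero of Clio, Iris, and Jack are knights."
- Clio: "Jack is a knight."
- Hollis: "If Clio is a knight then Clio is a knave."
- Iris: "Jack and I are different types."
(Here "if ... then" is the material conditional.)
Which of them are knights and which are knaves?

Jack is a knave, Clio is a knave, Hollis is a knight, and Iris is a knight.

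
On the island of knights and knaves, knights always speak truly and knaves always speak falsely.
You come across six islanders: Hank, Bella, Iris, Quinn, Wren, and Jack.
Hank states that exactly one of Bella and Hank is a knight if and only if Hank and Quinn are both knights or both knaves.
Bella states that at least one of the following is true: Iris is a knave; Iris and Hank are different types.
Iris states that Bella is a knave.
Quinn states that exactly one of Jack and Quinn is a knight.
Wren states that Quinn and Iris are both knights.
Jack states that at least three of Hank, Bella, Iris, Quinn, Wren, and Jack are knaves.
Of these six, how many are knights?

The unique consistent assignment is Hank=knight, Bella=knave, Iris=knight, Quinn=knight, Wren=knight, Jack=knave.
That has 4 knights.

4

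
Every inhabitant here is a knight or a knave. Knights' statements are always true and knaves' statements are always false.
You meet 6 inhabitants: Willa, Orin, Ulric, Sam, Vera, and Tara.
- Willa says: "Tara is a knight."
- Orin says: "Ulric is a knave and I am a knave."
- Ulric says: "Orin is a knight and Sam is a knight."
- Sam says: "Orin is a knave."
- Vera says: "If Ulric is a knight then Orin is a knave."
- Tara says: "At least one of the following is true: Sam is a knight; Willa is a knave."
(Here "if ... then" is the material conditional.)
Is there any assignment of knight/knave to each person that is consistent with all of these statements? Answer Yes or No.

No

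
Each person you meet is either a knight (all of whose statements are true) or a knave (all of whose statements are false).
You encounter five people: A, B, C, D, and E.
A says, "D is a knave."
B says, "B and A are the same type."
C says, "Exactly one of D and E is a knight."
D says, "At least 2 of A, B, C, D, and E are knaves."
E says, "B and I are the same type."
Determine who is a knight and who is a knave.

Knights: A, B, C, and E. Knaves: D.

Suppose A is a knave. Then A's statement "D is a knave" would have to be false. Checking the 16 ways to assign the others, none is consistent with every speaker.
(For instance, with B=knight, C=knight, D=knave, E=knight, A's claim "D is a knave" comes out true where it would need to be false.)
So A must be a knight, making "D is a knave" true. Taking A=knight, B=knight, C=knight, D=knave, E=knight, each remaining statement checks out:
  B (knight): "B and A are the same type" — true. ✓
  C (knight): "exactly one of D and E is a knight" — true. ✓
  D (knave): "at least 2 of A, B, C, D, and E are knaves" — false. ✓
  E (knight): "B and I are the same type" — true. ✓
This is the unique consistent assignment.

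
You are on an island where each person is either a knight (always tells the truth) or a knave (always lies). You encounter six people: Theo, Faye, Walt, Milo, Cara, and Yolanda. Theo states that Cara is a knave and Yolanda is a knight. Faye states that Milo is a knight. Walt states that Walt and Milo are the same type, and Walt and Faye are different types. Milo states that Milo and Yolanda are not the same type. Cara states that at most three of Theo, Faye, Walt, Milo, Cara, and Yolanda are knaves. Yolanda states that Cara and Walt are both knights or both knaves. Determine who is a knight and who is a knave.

Theo (knave): "Cara is a knave and Yolanda is a knight" — false. ✓
Faye (knight): "Milo is a knight" — True. ✓
As a knave, Walt's statement "Walt and Milo are the same type, and Walt and Faye are different types" should be false; it is.
As a knight, Milo's statement "Milo and Yolanda are not the same type" should be True; it is.
Cara is a knight, and the claim "at most three of Theo, Faye, Walt, Milo, Cara, and Yolanda are knaves" is indeed True.
As a knave, Yolanda's statement "Cara and Walt are both knights or both knaves" should be false; it is.

Theo is a knave, Faye is a knight, Walt is a knave, Milo is a knight, Cara is a knight, and Yolanda is a knave.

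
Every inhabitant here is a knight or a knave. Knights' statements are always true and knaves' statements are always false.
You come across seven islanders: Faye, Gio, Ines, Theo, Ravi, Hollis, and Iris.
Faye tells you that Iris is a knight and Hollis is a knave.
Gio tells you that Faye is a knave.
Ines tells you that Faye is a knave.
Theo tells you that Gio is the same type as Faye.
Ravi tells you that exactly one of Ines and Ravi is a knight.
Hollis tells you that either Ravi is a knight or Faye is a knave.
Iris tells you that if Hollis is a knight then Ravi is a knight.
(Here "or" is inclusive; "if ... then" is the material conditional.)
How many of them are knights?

2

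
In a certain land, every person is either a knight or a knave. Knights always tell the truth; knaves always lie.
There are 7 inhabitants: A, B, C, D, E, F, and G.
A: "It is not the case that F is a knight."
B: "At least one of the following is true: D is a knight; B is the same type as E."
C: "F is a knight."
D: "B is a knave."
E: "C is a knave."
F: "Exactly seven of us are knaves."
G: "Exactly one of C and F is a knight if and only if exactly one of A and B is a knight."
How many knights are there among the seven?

4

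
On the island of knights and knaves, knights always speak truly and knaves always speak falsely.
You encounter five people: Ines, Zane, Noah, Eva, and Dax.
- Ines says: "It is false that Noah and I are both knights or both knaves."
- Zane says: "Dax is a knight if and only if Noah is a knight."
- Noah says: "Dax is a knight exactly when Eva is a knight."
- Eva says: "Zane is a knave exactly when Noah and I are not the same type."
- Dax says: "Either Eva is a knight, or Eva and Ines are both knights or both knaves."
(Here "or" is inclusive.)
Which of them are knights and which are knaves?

Suppose Ines is a knight. Then Ines's statement "it is false that Noah and I are both knights or both knaves" would have to be true. Checking the 16 ways to assign the others, none is consistent with every speaker.
(For instance, with Zane=knave, Noah=knave, Eva=knave, Dax=knight, Dax's claim "either Eva is a knight, or Eva and Ines are both knights or both knaves" comes out false where it would need to be true.)
So Ines must be a knave, making "it is false that Noah and I are both knights or both knaves" false. Taking Ines=knave, Zane=knave, Noah=knave, Eva=knave, Dax=knight, each remaining statement checks out:
  Zane (knave): "Dax is a knight if and only if Noah is a knight" — false. ✓
  Noah (knave): "Dax is a knight exactly when Eva is a knight" — false. ✓
  Eva (knave): "Zane is a knave exactly when Noah and I are not the same type" — false. ✓
  Dax (knight): "either Eva is a knight, or Eva and Ines are both knights or both knaves" — true. ✓
This is the unique consistent assignment.

Knights: Dax. Knaves: Ines, Zane, Noah, and Eva.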